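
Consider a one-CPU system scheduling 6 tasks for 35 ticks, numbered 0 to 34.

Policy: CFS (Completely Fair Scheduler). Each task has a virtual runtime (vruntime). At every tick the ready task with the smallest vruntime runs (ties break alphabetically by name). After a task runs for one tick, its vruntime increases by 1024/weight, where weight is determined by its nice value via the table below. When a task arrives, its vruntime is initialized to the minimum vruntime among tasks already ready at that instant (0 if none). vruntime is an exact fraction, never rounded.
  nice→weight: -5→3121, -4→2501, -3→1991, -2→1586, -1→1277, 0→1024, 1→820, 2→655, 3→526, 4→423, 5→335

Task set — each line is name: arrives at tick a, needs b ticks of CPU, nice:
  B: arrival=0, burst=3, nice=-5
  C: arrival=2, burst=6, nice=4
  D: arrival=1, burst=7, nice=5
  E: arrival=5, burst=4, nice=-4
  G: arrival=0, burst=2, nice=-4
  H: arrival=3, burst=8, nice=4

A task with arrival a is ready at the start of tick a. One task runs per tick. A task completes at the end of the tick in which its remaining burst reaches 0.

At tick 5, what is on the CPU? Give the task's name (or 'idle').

t=0: vr[B=0 G=0] → run B
t=1: vr[B=1024/3121 D=0 G=0] → run D
t=2: vr[B=1024/3121 C=0 D=1024/335 G=0] → run C
t=3: vr[B=1024/3121 C=1024/423 D=1024/335 G=0 H=0] → run G
t=4: vr[B=1024/3121 C=1024/423 D=1024/335 G=1024/2501 H=0] → run H
t=5: vr[B=1024/3121 C=1024/423 D=1024/335 E=1024/3121 G=1024/2501 H=1024/423] → run B
t=6: vr[B=2048/3121 C=1024/423 D=1024/335 E=1024/3121 G=1024/2501 H=1024/423] → run E
t=7: vr[B=2048/3121 C=1024/423 D=1024/335 E=5756928/7805621 G=1024/2501 H=1024/423] → run G
t=8: vr[B=2048/3121 C=1024/423 D=1024/335 E=5756928/7805621 H=1024/423] → run B
t=9: vr[C=1024/423 D=1024/335 E=5756928/7805621 H=1024/423] → run E
t=10: vr[C=1024/423 D=1024/335 E=8952832/7805621 H=1024/423] → run E
t=11: vr[C=1024/423 D=1024/335 E=12148736/7805621 H=1024/423] → run E
t=12: vr[C=1024/423 D=1024/335 H=1024/423] → run C
t=13: vr[C=2048/423 D=1024/335 H=1024/423] → run H
t=14: vr[C=2048/423 D=1024/335 H=2048/423] → run D
t=15: vr[C=2048/423 D=2048/335 H=2048/423] → run C
t=16: vr[C=1024/141 D=2048/335 H=2048/423] → run H
t=17: vr[C=1024/141 D=2048/335 H=1024/141] → run D
t=18: vr[C=1024/141 D=3072/335 H=1024/141] → run C
t=19: vr[C=4096/423 D=3072/335 H=1024/141] → run H
t=20: vr[C=4096/423 D=3072/335 H=4096/423] → run D
t=21: vr[C=4096/423 D=4096/335 H=4096/423] → run C
t=22: vr[C=5120/423 D=4096/335 H=4096/423] → run H
t=23: vr[C=5120/423 D=4096/335 H=5120/423] → run C
t=24: vr[D=4096/335 H=5120/423] → run H
t=25: vr[D=4096/335 H=2048/141] → run D
t=26: vr[D=1024/67 H=2048/141] → run H
t=27: vr[D=1024/67 H=7168/423] → run D
t=28: vr[D=6144/335 H=7168/423] → run H
t=29: vr[D=6144/335] → run D
t=30: (idle)
t=31: (idle)
t=32: (idle)
t=33: (idle)
t=34: (idle)

running at tick 5 = B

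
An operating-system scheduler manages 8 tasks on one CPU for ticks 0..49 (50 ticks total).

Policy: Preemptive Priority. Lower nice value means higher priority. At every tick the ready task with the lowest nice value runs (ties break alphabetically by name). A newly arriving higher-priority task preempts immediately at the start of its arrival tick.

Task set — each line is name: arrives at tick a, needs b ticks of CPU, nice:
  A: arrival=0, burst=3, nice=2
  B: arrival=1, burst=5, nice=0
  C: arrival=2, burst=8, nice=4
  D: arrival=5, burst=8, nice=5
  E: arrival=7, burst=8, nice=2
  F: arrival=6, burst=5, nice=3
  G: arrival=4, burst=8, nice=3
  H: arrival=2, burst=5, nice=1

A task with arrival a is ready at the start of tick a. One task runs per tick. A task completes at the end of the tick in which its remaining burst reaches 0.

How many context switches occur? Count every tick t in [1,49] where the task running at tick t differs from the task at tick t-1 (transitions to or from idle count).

context switches = 8

t=0: ready={A} → run A
t=1: ready={A,B} → run B
t=2: ready={A,B,C,H} → run B
t=3: ready={A,B,C,H} → run B
t=4: ready={A,B,C,G,H} → run B
t=5: ready={A,B,C,D,G,H} → run B
t=6: ready={A,C,D,F,G,H} → run H
t=7: ready={A,C,D,E,F,G,H} → run H
t=8: ready={A,C,D,E,F,G,H} → run H
t=9: ready={A,C,D,E,F,G,H} → run H
t=10: ready={A,C,D,E,F,G,H} → run H
t=11: ready={A,C,D,E,F,G} → run A
t=12: ready={A,C,D,E,F,G} → run A
t=13: ready={C,D,E,F,G} → run E
t=14: ready={C,D,E,F,G} → run E
t=15: ready={C,D,E,F,G} → run E
t=16: ready={C,D,E,F,G} → run E
t=17: ready={C,D,E,F,G} → run E
t=18: ready={C,D,E,F,G} → run E
t=19: ready={C,D,E,F,G} → run E
t=20: ready={C,D,E,F,G} → run E
t=21: ready={C,D,F,G} → run F
t=22: ready={C,D,F,G} → run F
t=23: ready={C,D,F,G} → run F
t=24: ready={C,D,F,G} → run F
t=25: ready={C,D,F,G} → run F
t=26: ready={C,D,G} → run G
t=27: ready={C,D,G} → run G
t=28: ready={C,D,G} → run G
t=29: ready={C,D,G} → run G
t=30: ready={C,D,G} → run G
t=31: ready={C,D,G} → run G
t=32: ready={C,D,G} → run G
t=33: ready={C,D,G} → run G
t=34: ready={C,D} → run C
t=35: ready={C,D} → run C
t=36: ready={C,D} → run C
t=37: ready={C,D} → run C
t=38: ready={C,D} → run C
t=39: ready={C,D} → run C
t=40: ready={C,D} → run C
t=41: ready={C,D} → run C
t=42: ready={D} → run D
t=43: ready={D} → run D
t=44: ready={D} → run D
t=45: ready={D} → run D
t=46: ready={D} → run D
t=47: ready={D} → run D
t=48: ready={D} → run D
t=49: ready={D} → run D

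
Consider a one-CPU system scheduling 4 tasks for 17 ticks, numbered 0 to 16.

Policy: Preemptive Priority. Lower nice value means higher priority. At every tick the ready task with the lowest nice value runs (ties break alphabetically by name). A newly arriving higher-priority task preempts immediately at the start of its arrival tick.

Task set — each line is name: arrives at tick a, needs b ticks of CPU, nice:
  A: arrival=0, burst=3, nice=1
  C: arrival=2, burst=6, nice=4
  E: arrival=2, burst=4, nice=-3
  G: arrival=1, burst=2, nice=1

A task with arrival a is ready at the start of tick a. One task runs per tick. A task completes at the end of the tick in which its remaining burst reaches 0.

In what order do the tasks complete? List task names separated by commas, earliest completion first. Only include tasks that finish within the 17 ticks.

completion order = E, A, G, C

t=0: ready={A} → run A
t=1: ready={A,G} → run A
t=2: ready={A,C,E,G} → run E
t=3: ready={A,C,E,G} → run E
t=4: ready={A,C,E,G} → run E
t=5: ready={A,C,E,G} → run E
t=6: ready={A,C,G} → run A
t=7: ready={C,G} → run G
t=8: ready={C,G} → run G
t=9: ready={C} → run C
t=10: ready={C} → run C
t=11: ready={C} → run C
t=12: ready={C} → run C
t=13: ready={C} → run C
t=14: ready={C} → run C
t=15: (idle)
t=16: (idle)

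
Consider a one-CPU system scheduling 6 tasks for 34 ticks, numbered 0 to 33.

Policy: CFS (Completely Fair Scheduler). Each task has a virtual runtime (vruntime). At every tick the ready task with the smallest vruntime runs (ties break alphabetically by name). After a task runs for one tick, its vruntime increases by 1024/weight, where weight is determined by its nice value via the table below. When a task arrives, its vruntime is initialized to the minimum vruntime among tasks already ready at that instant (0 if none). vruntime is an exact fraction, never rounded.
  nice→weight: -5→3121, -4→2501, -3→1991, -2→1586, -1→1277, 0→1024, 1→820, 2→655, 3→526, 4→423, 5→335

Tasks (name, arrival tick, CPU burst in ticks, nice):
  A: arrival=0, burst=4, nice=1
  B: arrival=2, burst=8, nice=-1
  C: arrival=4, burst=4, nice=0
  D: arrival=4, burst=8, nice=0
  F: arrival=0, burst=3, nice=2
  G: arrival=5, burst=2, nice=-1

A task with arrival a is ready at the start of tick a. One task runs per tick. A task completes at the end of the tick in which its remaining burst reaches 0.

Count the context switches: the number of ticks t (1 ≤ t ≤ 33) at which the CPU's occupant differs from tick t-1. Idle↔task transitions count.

t=0: vr[A=0 F=0] → run A
t=1: vr[A=256/205 F=0] → run F
t=2: vr[A=256/205 B=256/205 F=1024/655] → run A
t=3: vr[A=512/205 B=256/205 F=1024/655] → run B
t=4: vr[A=512/205 B=536832/261785 C=1024/655 D=1024/655 F=1024/655] → run C
t=5: vr[A=512/205 B=536832/261785 C=1679/655 D=1024/655 F=1024/655 G=1024/655] → run D
t=6: vr[A=512/205 B=536832/261785 C=1679/655 D=1679/655 F=1024/655 G=1024/655] → run F
t=7: vr[A=512/205 B=536832/261785 C=1679/655 D=1679/655 F=2048/655 G=1024/655] → run G
t=8: vr[A=512/205 B=536832/261785 C=1679/655 D=1679/655 F=2048/655 G=1978368/836435] → run B
t=9: vr[A=512/205 B=746752/261785 C=1679/655 D=1679/655 F=2048/655 G=1978368/836435] → run G
t=10: vr[A=512/205 B=746752/261785 C=1679/655 D=1679/655 F=2048/655] → run A
t=11: vr[A=768/205 B=746752/261785 C=1679/655 D=1679/655 F=2048/655] → run C
t=12: vr[A=768/205 B=746752/261785 C=2334/655 D=1679/655 F=2048/655] → run D
t=13: vr[A=768/205 B=746752/261785 C=2334/655 D=2334/655 F=2048/655] → run B
t=14: vr[A=768/205 B=956672/261785 C=2334/655 D=2334/655 F=2048/655] → run F
t=15: vr[A=768/205 B=956672/261785 C=2334/655 D=2334/655] → run C
t=16: vr[A=768/205 B=956672/261785 C=2989/655 D=2334/655] → run D
t=17: vr[A=768/205 B=956672/261785 C=2989/655 D=2989/655] → run B
t=18: vr[A=768/205 B=1166592/261785 C=2989/655 D=2989/655] → run A
t=19: vr[B=1166592/261785 C=2989/655 D=2989/655] → run B
t=20: vr[B=1376512/261785 C=2989/655 D=2989/655] → run C
t=21: vr[B=1376512/261785 D=2989/655] → run D
t=22: vr[B=1376512/261785 D=3644/655] → run B
t=23: vr[B=1586432/261785 D=3644/655] → run D
t=24: vr[B=1586432/261785 D=4299/655] → run B
t=25: vr[B=1796352/261785 D=4299/655] → run D
t=26: vr[B=1796352/261785 D=4954/655] → run B
t=27: vr[D=4954/655] → run D
t=28: vr[D=5609/655] → run D
t=29: (idle)
t=30: (idle)
t=31: (idle)
t=32: (idle)
t=33: (idle)

context switches = 28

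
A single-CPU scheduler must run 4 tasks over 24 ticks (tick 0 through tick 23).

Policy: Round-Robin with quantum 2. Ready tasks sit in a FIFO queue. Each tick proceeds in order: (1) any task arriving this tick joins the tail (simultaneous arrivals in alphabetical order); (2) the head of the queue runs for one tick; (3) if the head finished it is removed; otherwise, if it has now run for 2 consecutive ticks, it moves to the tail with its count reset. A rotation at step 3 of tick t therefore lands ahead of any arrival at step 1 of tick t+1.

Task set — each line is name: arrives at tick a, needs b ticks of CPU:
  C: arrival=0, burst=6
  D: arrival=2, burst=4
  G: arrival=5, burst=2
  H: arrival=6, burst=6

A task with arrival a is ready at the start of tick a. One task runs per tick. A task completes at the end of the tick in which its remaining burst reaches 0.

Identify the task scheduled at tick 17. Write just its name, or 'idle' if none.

t=0: queue=[C] q_used=0 → run C
t=1: queue=[C] q_used=1 → run C
t=2: queue=[C,D] q_used=0 → run C
t=3: queue=[C,D] q_used=1 → run C
t=4: queue=[D,C] q_used=0 → run D
t=5: queue=[D,C,G] q_used=1 → run D
t=6: queue=[C,G,D,H] q_used=0 → run C
t=7: queue=[C,G,D,H] q_used=1 → run C
t=8: queue=[G,D,H] q_used=0 → run G
t=9: queue=[G,D,H] q_used=1 → run G
t=10: queue=[D,H] q_used=0 → run D
t=11: queue=[D,H] q_used=1 → run D
t=12: queue=[H] q_used=0 → run H
t=13: queue=[H] q_used=1 → run H
t=14: queue=[H] q_used=0 → run H
t=15: queue=[H] q_used=1 → run H
t=16: queue=[H] q_used=0 → run H
t=17: queue=[H] q_used=1 → run H
t=18: (idle)
t=19: (idle)
t=20: (idle)
t=21: (idle)
t=22: (idle)
t=23: (idle)

running at tick 17 = H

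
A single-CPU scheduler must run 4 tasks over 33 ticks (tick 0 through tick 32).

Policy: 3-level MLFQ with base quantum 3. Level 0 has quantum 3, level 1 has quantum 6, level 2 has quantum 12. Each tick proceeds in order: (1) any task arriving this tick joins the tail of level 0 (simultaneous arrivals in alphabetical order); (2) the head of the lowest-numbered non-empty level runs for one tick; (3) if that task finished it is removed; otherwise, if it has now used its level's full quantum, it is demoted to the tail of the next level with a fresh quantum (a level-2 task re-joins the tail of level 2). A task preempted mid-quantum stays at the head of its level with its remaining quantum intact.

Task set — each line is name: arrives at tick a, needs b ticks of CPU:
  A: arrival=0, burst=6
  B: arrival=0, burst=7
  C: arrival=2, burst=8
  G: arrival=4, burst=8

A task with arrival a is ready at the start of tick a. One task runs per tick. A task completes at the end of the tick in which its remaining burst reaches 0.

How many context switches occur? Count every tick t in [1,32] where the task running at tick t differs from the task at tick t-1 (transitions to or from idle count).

context switches = 8

t=0: L0/L1/L2 = AB/-/- → run A
t=1: L0/L1/L2 = AB/-/- → run A
t=2: L0/L1/L2 = ABC/-/- → run A
t=3: L0/L1/L2 = BC/A/- → run B
t=4: L0/L1/L2 = BCG/A/- → run B
t=5: L0/L1/L2 = BCG/A/- → run B
t=6: L0/L1/L2 = CG/AB/- → run C
t=7: L0/L1/L2 = CG/AB/- → run C
t=8: L0/L1/L2 = CG/AB/- → run C
t=9: L0/L1/L2 = G/ABC/- → run G
t=10: L0/L1/L2 = G/ABC/- → run G
t=11: L0/L1/L2 = G/ABC/- → run G
t=12: L0/L1/L2 = -/ABCG/- → run A
t=13: L0/L1/L2 = -/ABCG/- → run A
t=14: L0/L1/L2 = -/ABCG/- → run A
t=15: L0/L1/L2 = -/BCG/- → run B
t=16: L0/L1/L2 = -/BCG/- → run B
t=17: L0/L1/L2 = -/BCG/- → run B
t=18: L0/L1/L2 = -/BCG/- → run B
t=19: L0/L1/L2 = -/CG/- → run C
t=20: L0/L1/L2 = -/CG/- → run C
t=21: L0/L1/L2 = -/CG/- → run C
t=22: L0/L1/L2 = -/CG/- → run C
t=23: L0/L1/L2 = -/CG/- → run C
t=24: L0/L1/L2 = -/G/- → run G
t=25: L0/L1/L2 = -/G/- → run G
t=26: L0/L1/L2 = -/G/- → run G
t=27: L0/L1/L2 = -/G/- → run G
t=28: L0/L1/L2 = -/G/- → run G
t=29: (idle)
t=30: (idle)
t=31: (idle)
t=32: (idle)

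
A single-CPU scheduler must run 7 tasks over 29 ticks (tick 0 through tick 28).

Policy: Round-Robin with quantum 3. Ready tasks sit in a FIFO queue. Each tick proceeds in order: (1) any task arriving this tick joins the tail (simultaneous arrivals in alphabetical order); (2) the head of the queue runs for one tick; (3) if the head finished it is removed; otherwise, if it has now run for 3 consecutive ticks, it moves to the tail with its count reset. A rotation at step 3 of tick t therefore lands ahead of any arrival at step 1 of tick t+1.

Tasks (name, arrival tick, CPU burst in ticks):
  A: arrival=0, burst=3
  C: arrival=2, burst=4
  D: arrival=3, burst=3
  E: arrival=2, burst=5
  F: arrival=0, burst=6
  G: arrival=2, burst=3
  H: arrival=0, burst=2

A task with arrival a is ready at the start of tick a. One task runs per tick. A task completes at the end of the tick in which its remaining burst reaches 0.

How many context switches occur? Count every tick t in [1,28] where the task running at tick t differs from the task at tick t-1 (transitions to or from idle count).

context switches = 10

t=0: queue=[A,F,H] q_used=0 → run A
t=1: queue=[A,F,H] q_used=1 → run A
t=2: queue=[A,F,H,C,E,G] q_used=2 → run A
t=3: queue=[F,H,C,E,G,D] q_used=0 → run F
t=4: queue=[F,H,C,E,G,D] q_used=1 → run F
t=5: queue=[F,H,C,E,G,D] q_used=2 → run F
t=6: queue=[H,C,E,G,D,F] q_used=0 → run H
t=7: queue=[H,C,E,G,D,F] q_used=1 → run H
t=8: queue=[C,E,G,D,F] q_used=0 → run C
t=9: queue=[C,E,G,D,F] q_used=1 → run C
t=10: queue=[C,E,G,D,F] q_used=2 → run C
t=11: queue=[E,G,D,F,C] q_used=0 → run E
t=12: queue=[E,G,D,F,C] q_used=1 → run E
t=13: queue=[E,G,D,F,C] q_used=2 → run E
t=14: queue=[G,D,F,C,E] q_used=0 → run G
t=15: queue=[G,D,F,C,E] q_used=1 → run G
t=16: queue=[G,D,F,C,E] q_used=2 → run G
t=17: queue=[D,F,C,E] q_used=0 → run D
t=18: queue=[D,F,C,E] q_used=1 → run D
t=19: queue=[D,F,C,E] q_used=2 → run D
t=20: queue=[F,C,E] q_used=0 → run F
t=21: queue=[F,C,E] q_used=1 → run F
t=22: queue=[F,C,E] q_used=2 → run F
t=23: queue=[C,E] q_used=0 → run C
t=24: queue=[E] q_used=0 → run E
t=25: queue=[E] q_used=1 → run E
t=26: (idle)
t=27: (idle)
t=28: (idle)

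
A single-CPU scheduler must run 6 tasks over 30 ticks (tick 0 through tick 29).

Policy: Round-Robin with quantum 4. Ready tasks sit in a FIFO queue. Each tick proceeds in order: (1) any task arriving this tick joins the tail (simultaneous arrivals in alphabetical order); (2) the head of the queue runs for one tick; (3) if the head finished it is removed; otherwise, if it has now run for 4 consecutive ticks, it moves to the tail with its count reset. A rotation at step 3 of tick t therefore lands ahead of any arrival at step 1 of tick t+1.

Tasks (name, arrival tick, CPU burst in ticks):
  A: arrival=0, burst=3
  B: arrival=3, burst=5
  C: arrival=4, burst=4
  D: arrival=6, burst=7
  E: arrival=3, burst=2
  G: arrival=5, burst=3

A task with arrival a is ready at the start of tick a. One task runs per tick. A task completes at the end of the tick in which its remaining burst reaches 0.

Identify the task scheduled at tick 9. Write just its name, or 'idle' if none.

t=0: queue=[A] q_used=0 → run A
t=1: queue=[A] q_used=1 → run A
t=2: queue=[A] q_used=2 → run A
t=3: queue=[B,E] q_used=0 → run B
t=4: queue=[B,E,C] q_used=1 → run B
t=5: queue=[B,E,C,G] q_used=2 → run B
t=6: queue=[B,E,C,G,D] q_used=3 → run B
t=7: queue=[E,C,G,D,B] q_used=0 → run E
t=8: queue=[E,C,G,D,B] q_used=1 → run E
t=9: queue=[C,G,D,B] q_used=0 → run C
t=10: queue=[C,G,D,B] q_used=1 → run C
t=11: queue=[C,G,D,B] q_used=2 → run C
t=12: queue=[C,G,D,B] q_used=3 → run C
t=13: queue=[G,D,B] q_used=0 → run G
t=14: queue=[G,D,B] q_used=1 → run G
t=15: queue=[G,D,B] q_used=2 → run G
t=16: queue=[D,B] q_used=0 → run D
t=17: queue=[D,B] q_used=1 → run D
t=18: queue=[D,B] q_used=2 → run D
t=19: queue=[D,B] q_used=3 → run D
t=20: queue=[B,D] q_used=0 → run B
t=21: queue=[D] q_used=0 → run D
t=22: queue=[D] q_used=1 → run D
t=23: queue=[D] q_used=2 → run D
t=24: (idle)
t=25: (idle)
t=26: (idle)
t=27: (idle)
t=28: (idle)
t=29: (idle)

running at tick 9 = C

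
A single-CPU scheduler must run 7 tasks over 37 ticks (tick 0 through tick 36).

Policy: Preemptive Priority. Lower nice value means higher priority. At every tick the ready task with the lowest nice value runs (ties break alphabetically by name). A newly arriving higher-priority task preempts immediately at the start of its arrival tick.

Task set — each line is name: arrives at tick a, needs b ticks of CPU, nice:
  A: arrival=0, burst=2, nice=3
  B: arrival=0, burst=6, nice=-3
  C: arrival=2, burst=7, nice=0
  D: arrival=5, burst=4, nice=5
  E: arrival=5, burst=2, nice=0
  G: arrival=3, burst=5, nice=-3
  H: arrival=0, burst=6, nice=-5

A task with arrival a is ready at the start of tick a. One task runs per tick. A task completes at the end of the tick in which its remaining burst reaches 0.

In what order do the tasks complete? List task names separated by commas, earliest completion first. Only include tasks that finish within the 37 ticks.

t=0: ready={A,B,H} → run H
t=1: ready={A,B,H} → run H
t=2: ready={A,B,C,H} → run H
t=3: ready={A,B,C,G,H} → run H
t=4: ready={A,B,C,G,H} → run H
t=5: ready={A,B,C,D,E,G,H} → run H
t=6: ready={A,B,C,D,E,G} → run B
t=7: ready={A,B,C,D,E,G} → run B
t=8: ready={A,B,C,D,E,G} → run B
t=9: ready={A,B,C,D,E,G} → run B
t=10: ready={A,B,C,D,E,G} → run B
t=11: ready={A,B,C,D,E,G} → run B
t=12: ready={A,C,D,E,G} → run G
t=13: ready={A,C,D,E,G} → run G
t=14: ready={A,C,D,E,G} → run G
t=15: ready={A,C,D,E,G} → run G
t=16: ready={A,C,D,E,G} → run G
t=17: ready={A,C,D,E} → run C
t=18: ready={A,C,D,E} → run C
t=19: ready={A,C,D,E} → run C
t=20: ready={A,C,D,E} → run C
t=21: ready={A,C,D,E} → run C
t=22: ready={A,C,D,E} → run C
t=23: ready={A,C,D,E} → run C
t=24: ready={A,D,E} → run E
t=25: ready={A,D,E} → run E
t=26: ready={A,D} → run A
t=27: ready={A,D} → run A
t=28: ready={D} → run D
t=29: ready={D} → run D
t=30: ready={D} → run D
t=31: ready={D} → run D
t=32: (idle)
t=33: (idle)
t=34: (idle)
t=35: (idle)
t=36: (idle)

completion order = H, B, G, C, E, A, D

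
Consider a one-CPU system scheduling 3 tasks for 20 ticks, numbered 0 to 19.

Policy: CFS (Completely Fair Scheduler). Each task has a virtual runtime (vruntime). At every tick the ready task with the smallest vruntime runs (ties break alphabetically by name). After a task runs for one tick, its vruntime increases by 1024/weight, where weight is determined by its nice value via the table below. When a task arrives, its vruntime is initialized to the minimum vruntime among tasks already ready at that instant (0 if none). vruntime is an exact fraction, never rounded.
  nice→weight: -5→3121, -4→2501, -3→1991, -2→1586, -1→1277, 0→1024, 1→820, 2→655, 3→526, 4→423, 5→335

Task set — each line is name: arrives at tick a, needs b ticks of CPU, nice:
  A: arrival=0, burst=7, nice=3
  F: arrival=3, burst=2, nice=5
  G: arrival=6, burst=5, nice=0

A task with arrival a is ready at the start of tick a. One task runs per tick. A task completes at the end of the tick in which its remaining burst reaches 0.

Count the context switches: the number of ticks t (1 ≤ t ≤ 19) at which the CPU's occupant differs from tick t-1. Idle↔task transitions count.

t=0: vr[A=0] → run A
t=1: vr[A=512/263] → run A
t=2: vr[A=1024/263] → run A
t=3: vr[A=1536/263 F=1536/263] → run A
t=4: vr[A=2048/263 F=1536/263] → run F
t=5: vr[A=2048/263 F=783872/88105] → run A
t=6: vr[A=2560/263 F=783872/88105 G=783872/88105] → run F
t=7: vr[A=2560/263 G=783872/88105] → run G
t=8: vr[A=2560/263 G=871977/88105] → run A
t=9: vr[A=3072/263 G=871977/88105] → run G
t=10: vr[A=3072/263 G=960082/88105] → run G
t=11: vr[A=3072/263 G=1048187/88105] → run A
t=12: vr[G=1048187/88105] → run G
t=13: vr[G=1136292/88105] → run G
t=14: (idle)
t=15: (idle)
t=16: (idle)
t=17: (idle)
t=18: (idle)
t=19: (idle)

context switches = 9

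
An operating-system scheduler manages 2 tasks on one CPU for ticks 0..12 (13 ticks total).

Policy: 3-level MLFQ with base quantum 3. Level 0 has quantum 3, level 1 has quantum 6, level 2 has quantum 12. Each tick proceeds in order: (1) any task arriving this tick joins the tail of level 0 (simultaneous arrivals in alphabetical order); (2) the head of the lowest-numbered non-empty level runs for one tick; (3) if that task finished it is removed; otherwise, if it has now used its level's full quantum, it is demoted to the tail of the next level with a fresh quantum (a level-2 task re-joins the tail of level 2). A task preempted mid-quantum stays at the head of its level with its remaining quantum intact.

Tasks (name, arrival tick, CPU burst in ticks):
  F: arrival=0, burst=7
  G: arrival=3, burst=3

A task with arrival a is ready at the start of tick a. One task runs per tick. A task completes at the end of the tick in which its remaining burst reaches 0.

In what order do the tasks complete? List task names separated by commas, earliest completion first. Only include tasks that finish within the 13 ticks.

t=0: L0/L1/L2 = F/-/- → run F
t=1: L0/L1/L2 = F/-/- → run F
t=2: L0/L1/L2 = F/-/- → run F
t=3: L0/L1/L2 = G/F/- → run G
t=4: L0/L1/L2 = G/F/- → run G
t=5: L0/L1/L2 = G/F/- → run G
t=6: L0/L1/L2 = -/F/- → run F
t=7: L0/L1/L2 = -/F/- → run F
t=8: L0/L1/L2 = -/F/- → run F
t=9: L0/L1/L2 = -/F/- → run F
t=10: (idle)
t=11: (idle)
t=12: (idle)

completion order = G, F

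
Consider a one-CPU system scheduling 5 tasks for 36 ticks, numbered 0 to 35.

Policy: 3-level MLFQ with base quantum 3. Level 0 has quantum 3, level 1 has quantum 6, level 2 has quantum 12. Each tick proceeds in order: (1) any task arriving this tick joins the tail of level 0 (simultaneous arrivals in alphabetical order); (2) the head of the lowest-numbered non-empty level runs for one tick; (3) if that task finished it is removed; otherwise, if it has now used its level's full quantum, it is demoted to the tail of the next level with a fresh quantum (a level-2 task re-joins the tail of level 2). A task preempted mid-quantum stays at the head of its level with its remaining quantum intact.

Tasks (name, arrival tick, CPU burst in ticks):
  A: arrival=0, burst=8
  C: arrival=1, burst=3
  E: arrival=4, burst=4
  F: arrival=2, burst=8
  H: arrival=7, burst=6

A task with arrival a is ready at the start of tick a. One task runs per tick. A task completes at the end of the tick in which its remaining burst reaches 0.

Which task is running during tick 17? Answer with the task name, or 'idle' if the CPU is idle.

running at tick 17 = A

t=0: L0/L1/L2 = A/-/- → run A
t=1: L0/L1/L2 = AC/-/- → run A
t=2: L0/L1/L2 = ACF/-/- → run A
t=3: L0/L1/L2 = CF/A/- → run C
t=4: L0/L1/L2 = CFE/A/- → run C
t=5: L0/L1/L2 = CFE/A/- → run C
t=6: L0/L1/L2 = FE/A/- → run F
t=7: L0/L1/L2 = FEH/A/- → run F
t=8: L0/L1/L2 = FEH/A/- → run F
t=9: L0/L1/L2 = EH/AF/- → run E
t=10: L0/L1/L2 = EH/AF/- → run E
t=11: L0/L1/L2 = EH/AF/- → run E
t=12: L0/L1/L2 = H/AFE/- → run H
t=13: L0/L1/L2 = H/AFE/- → run H
t=14: L0/L1/L2 = H/AFE/- → run H
t=15: L0/L1/L2 = -/AFEH/- → run A
t=16: L0/L1/L2 = -/AFEH/- → run A
t=17: L0/L1/L2 = -/AFEH/- → run A
t=18: L0/L1/L2 = -/AFEH/- → run A
t=19: L0/L1/L2 = -/AFEH/- → run A
t=20: L0/L1/L2 = -/FEH/- → run F
t=21: L0/L1/L2 = -/FEH/- → run F
t=22: L0/L1/L2 = -/FEH/- → run F
t=23: L0/L1/L2 = -/FEH/- → run F
t=24: L0/L1/L2 = -/FEH/- → run F
t=25: L0/L1/L2 = -/EH/- → run E
t=26: L0/L1/L2 = -/H/- → run H
t=27: L0/L1/L2 = -/H/- → run H
t=28: L0/L1/L2 = -/H/- → run H
t=29: (idle)
t=30: (idle)
t=31: (idle)
t=32: (idle)
t=33: (idle)
t=34: (idle)
t=35: (idle)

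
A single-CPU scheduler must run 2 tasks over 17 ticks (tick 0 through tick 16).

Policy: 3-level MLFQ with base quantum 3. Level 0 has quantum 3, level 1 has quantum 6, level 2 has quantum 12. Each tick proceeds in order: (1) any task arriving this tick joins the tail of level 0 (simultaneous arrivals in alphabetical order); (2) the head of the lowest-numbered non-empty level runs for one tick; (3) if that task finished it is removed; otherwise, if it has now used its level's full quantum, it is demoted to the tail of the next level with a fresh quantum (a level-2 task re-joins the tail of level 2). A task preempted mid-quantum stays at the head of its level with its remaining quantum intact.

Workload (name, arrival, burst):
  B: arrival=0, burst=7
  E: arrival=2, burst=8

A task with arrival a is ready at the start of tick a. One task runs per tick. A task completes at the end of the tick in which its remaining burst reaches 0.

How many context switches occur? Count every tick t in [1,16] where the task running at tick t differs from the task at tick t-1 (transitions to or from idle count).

context switches = 4

t=0: L0/L1/L2 = B/-/- → run B
t=1: L0/L1/L2 = B/-/- → run B
t=2: L0/L1/L2 = BE/-/- → run B
t=3: L0/L1/L2 = E/B/- → run E
t=4: L0/L1/L2 = E/B/- → run E
t=5: L0/L1/L2 = E/B/- → run E
t=6: L0/L1/L2 = -/BE/- → run B
t=7: L0/L1/L2 = -/BE/- → run B
t=8: L0/L1/L2 = -/BE/- → run B
t=9: L0/L1/L2 = -/BE/- → run B
t=10: L0/L1/L2 = -/E/- → run E
t=11: L0/L1/L2 = -/E/- → run E
t=12: L0/L1/L2 = -/E/- → run E
t=13: L0/L1/L2 = -/E/- → run E
t=14: L0/L1/L2 = -/E/- → run E
t=15: (idle)
t=16: (idle)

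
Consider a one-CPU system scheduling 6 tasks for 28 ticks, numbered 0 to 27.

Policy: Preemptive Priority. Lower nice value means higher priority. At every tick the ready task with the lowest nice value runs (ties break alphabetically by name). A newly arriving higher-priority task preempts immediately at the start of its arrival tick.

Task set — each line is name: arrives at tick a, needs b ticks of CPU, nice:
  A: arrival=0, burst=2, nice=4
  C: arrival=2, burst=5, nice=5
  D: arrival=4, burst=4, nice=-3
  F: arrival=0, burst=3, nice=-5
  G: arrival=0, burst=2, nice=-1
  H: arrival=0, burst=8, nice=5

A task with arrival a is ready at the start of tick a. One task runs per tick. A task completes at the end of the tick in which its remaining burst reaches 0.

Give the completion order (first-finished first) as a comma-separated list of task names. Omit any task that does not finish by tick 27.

t=0: ready={A,F,G,H} → run F
t=1: ready={A,F,G,H} → run F
t=2: ready={A,C,F,G,H} → run F
t=3: ready={A,C,G,H} → run G
t=4: ready={A,C,D,G,H} → run D
t=5: ready={A,C,D,G,H} → run D
t=6: ready={A,C,D,G,H} → run D
t=7: ready={A,C,D,G,H} → run D
t=8: ready={A,C,G,H} → run G
t=9: ready={A,C,H} → run A
t=10: ready={A,C,H} → run A
t=11: ready={C,H} → run C
t=12: ready={C,H} → run C
t=13: ready={C,H} → run C
t=14: ready={C,H} → run C
t=15: ready={C,H} → run C
t=16: ready={H} → run H
t=17: ready={H} → run H
t=18: ready={H} → run H
t=19: ready={H} → run H
t=20: ready={H} → run H
t=21: ready={H} → run H
t=22: ready={H} → run H
t=23: ready={H} → run H
t=24: (idle)
t=25: (idle)
t=26: (idle)
t=27: (idle)

completion order = F, D, G, A, C, H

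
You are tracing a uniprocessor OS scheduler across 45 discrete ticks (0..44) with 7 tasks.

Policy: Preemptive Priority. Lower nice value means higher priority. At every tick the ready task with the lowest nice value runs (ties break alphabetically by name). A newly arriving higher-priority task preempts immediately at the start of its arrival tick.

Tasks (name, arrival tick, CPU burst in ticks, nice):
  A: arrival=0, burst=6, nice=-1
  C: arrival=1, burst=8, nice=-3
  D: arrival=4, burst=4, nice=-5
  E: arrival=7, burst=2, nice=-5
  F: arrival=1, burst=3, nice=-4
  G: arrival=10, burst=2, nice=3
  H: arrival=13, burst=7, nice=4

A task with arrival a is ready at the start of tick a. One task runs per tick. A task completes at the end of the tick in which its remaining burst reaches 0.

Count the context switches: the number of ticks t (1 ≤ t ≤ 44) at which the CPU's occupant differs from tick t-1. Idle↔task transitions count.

t=0: ready={A} → run A
t=1: ready={A,C,F} → run F
t=2: ready={A,C,F} → run F
t=3: ready={A,C,F} → run F
t=4: ready={A,C,D} → run D
t=5: ready={A,C,D} → run D
t=6: ready={A,C,D} → run D
t=7: ready={A,C,D,E} → run D
t=8: ready={A,C,E} → run E
t=9: ready={A,C,E} → run E
t=10: ready={A,C,G} → run C
t=11: ready={A,C,G} → run C
t=12: ready={A,C,G} → run C
t=13: ready={A,C,G,H} → run C
t=14: ready={A,C,G,H} → run C
t=15: ready={A,C,G,H} → run C
t=16: ready={A,C,G,H} → run C
t=17: ready={A,C,G,H} → run C
t=18: ready={A,G,H} → run A
t=19: ready={A,G,H} → run A
t=20: ready={A,G,H} → run A
t=21: ready={A,G,H} → run A
t=22: ready={A,G,H} → run A
t=23: ready={G,H} → run G
t=24: ready={G,H} → run G
t=25: ready={H} → run H
t=26: ready={H} → run H
t=27: ready={H} → run H
t=28: ready={H} → run H
t=29: ready={H} → run H
t=30: ready={H} → run H
t=31: ready={H} → run H
t=32: (idle)
t=33: (idle)
t=34: (idle)
t=35: (idle)
t=36: (idle)
t=37: (idle)
t=38: (idle)
t=39: (idle)
t=40: (idle)
t=41: (idle)
t=42: (idle)
t=43: (idle)
t=44: (idle)

context switches = 8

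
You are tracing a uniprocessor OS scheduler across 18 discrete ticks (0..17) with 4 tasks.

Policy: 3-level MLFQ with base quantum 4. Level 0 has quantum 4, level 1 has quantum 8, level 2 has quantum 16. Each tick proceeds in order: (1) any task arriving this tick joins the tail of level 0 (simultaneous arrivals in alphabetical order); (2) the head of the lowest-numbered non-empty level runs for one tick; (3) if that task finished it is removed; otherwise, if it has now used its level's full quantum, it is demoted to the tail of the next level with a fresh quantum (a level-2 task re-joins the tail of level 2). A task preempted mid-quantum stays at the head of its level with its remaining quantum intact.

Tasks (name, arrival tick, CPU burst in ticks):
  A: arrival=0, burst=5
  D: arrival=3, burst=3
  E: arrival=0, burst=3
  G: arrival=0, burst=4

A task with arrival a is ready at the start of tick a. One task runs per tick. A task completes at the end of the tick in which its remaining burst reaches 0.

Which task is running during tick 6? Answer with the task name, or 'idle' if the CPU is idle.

t=0: L0/L1/L2 = AEG/-/- → run A
t=1: L0/L1/L2 = AEG/-/- → run A
t=2: L0/L1/L2 = AEG/-/- → run A
t=3: L0/L1/L2 = AEGD/-/- → run A
t=4: L0/L1/L2 = EGD/A/- → run E
t=5: L0/L1/L2 = EGD/A/- → run E
t=6: L0/L1/L2 = EGD/A/- → run E
t=7: L0/L1/L2 = GD/A/- → run G
t=8: L0/L1/L2 = GD/A/- → run G
t=9: L0/L1/L2 = GD/A/- → run G
t=10: L0/L1/L2 = GD/A/- → run G
t=11: L0/L1/L2 = D/A/- → run D
t=12: L0/L1/L2 = D/A/- → run D
t=13: L0/L1/L2 = D/A/- → run D
t=14: L0/L1/L2 = -/A/- → run A
t=15: (idle)
t=16: (idle)
t=17: (idle)

running at tick 6 = E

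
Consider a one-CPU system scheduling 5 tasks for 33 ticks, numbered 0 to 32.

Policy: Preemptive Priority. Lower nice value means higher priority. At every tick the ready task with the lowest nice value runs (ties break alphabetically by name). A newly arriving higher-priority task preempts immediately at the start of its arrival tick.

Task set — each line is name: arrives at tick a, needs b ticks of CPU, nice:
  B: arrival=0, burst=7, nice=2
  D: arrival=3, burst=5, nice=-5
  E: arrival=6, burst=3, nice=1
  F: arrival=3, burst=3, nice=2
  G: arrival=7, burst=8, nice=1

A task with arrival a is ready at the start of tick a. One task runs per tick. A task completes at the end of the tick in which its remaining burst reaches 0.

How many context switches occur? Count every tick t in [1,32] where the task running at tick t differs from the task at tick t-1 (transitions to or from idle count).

context switches = 6

t=0: ready={B} → run B
t=1: ready={B} → run B
t=2: ready={B} → run B
t=3: ready={B,D,F} → run D
t=4: ready={B,D,F} → run D
t=5: ready={B,D,F} → run D
t=6: ready={B,D,E,F} → run D
t=7: ready={B,D,E,F,G} → run D
t=8: ready={B,E,F,G} → run E
t=9: ready={B,E,F,G} → run E
t=10: ready={B,E,F,G} → run E
t=11: ready={B,F,G} → run G
t=12: ready={B,F,G} → run G
t=13: ready={B,F,G} → run G
t=14: ready={B,F,G} → run G
t=15: ready={B,F,G} → run G
t=16: ready={B,F,G} → run G
t=17: ready={B,F,G} → run G
t=18: ready={B,F,G} → run G
t=19: ready={B,F} → run B
t=20: ready={B,F} → run B
t=21: ready={B,F} → run B
t=22: ready={B,F} → run B
t=23: ready={F} → run F
t=24: ready={F} → run F
t=25: ready={F} → run F
t=26: (idle)
t=27: (idle)
t=28: (idle)
t=29: (idle)
t=30: (idle)
t=31: (idle)
t=32: (idle)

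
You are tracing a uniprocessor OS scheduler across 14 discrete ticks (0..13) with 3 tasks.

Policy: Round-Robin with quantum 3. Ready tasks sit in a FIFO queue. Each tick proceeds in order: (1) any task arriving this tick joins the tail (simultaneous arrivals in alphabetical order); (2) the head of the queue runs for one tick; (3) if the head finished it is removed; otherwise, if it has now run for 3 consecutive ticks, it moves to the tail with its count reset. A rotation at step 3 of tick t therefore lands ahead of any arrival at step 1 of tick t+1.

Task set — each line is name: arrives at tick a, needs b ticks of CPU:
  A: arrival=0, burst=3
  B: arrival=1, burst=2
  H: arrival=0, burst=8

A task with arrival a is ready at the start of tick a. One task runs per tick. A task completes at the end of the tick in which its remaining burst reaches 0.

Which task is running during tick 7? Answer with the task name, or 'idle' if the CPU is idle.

running at tick 7 = B

t=0: queue=[A,H] q_used=0 → run A
t=1: queue=[A,H,B] q_used=1 → run A
t=2: queue=[A,H,B] q_used=2 → run A
t=3: queue=[H,B] q_used=0 → run H
t=4: queue=[H,B] q_used=1 → run H
t=5: queue=[H,B] q_used=2 → run H
t=6: queue=[B,H] q_used=0 → run B
t=7: queue=[B,H] q_used=1 → run B
t=8: queue=[H] q_used=0 → run H
t=9: queue=[H] q_used=1 → run H
t=10: queue=[H] q_used=2 → run H
t=11: queue=[H] q_used=0 → run H
t=12: queue=[H] q_used=1 → run H
t=13: (idle)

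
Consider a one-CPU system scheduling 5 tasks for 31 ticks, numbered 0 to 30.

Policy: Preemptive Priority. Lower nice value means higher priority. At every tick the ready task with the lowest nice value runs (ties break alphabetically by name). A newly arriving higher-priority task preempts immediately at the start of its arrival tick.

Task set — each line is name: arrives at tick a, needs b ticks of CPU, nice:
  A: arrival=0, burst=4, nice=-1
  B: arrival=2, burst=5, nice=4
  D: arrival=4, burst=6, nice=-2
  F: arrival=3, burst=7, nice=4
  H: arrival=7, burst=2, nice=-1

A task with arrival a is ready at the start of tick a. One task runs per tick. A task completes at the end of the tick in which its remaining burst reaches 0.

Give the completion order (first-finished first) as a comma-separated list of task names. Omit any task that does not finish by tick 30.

completion order = A, D, H, B, F

t=0: ready={A} → run A
t=1: ready={A} → run A
t=2: ready={A,B} → run A
t=3: ready={A,B,F} → run A
t=4: ready={B,D,F} → run D
t=5: ready={B,D,F} → run D
t=6: ready={B,D,F} → run D
t=7: ready={B,D,F,H} → run D
t=8: ready={B,D,F,H} → run D
t=9: ready={B,D,F,H} → run D
t=10: ready={B,F,H} → run H
t=11: ready={B,F,H} → run H
t=12: ready={B,F} → run B
t=13: ready={B,F} → run B
t=14: ready={B,F} → run B
t=15: ready={B,F} → run B
t=16: ready={B,F} → run B
t=17: ready={F} → run F
t=18: ready={F} → run F
t=19: ready={F} → run F
t=20: ready={F} → run F
t=21: ready={F} → run F
t=22: ready={F} → run F
t=23: ready={F} → run F
t=24: (idle)
t=25: (idle)
t=26: (idle)
t=27: (idle)
t=28: (idle)
t=29: (idle)
t=30: (idle)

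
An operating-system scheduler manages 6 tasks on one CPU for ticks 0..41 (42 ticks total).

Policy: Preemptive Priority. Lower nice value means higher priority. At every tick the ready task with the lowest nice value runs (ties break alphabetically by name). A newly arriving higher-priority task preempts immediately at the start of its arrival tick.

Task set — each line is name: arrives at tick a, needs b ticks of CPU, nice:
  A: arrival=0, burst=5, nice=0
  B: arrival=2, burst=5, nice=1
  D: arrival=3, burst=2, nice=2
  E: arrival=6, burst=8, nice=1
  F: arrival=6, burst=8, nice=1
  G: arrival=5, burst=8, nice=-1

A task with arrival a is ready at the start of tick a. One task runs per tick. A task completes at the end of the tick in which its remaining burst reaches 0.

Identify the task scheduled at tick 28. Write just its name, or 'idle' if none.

running at tick 28 = F

t=0: ready={A} → run A
t=1: ready={A} → run A
t=2: ready={A,B} → run A
t=3: ready={A,B,D} → run A
t=4: ready={A,B,D} → run A
t=5: ready={B,D,G} → run G
t=6: ready={B,D,E,F,G} → run G
t=7: ready={B,D,E,F,G} → run G
t=8: ready={B,D,E,F,G} → run G
t=9: ready={B,D,E,F,G} → run G
t=10: ready={B,D,E,F,G} → run G
t=11: ready={B,D,E,F,G} → run G
t=12: ready={B,D,E,F,G} → run G
t=13: ready={B,D,E,F} → run B
t=14: ready={B,D,E,F} → run B
t=15: ready={B,D,E,F} → run B
t=16: ready={B,D,E,F} → run B
t=17: ready={B,D,E,F} → run B
t=18: ready={D,E,F} → run E
t=19: ready={D,E,F} → run E
t=20: ready={D,E,F} → run E
t=21: ready={D,E,F} → run E
t=22: ready={D,E,F} → run E
t=23: ready={D,E,F} → run E
t=24: ready={D,E,F} → run E
t=25: ready={D,E,F} → run E
t=26: ready={D,F} → run F
t=27: ready={D,F} → run F
t=28: ready={D,F} → run F
t=29: ready={D,F} → run F
t=30: ready={D,F} → run F
t=31: ready={D,F} → run F
t=32: ready={D,F} → run F
t=33: ready={D,F} → run F
t=34: ready={D} → run D
t=35: ready={D} → run D
t=36: (idle)
t=37: (idle)
t=38: (idle)
t=39: (idle)
t=40: (idle)
t=41: (idle)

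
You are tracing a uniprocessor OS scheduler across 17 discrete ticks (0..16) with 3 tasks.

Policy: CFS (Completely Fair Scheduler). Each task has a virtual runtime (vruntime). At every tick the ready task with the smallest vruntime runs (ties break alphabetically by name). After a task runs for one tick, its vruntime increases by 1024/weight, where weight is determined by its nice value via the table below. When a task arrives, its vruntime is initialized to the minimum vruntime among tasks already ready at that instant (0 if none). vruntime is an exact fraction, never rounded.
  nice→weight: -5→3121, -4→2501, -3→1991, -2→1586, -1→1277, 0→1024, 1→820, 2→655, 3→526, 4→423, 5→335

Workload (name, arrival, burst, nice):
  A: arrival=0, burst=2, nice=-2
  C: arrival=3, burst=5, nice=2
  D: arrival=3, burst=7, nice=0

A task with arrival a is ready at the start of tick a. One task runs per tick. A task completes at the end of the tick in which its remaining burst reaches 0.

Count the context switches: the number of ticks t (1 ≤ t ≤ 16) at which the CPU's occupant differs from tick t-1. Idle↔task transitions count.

context switches = 11

t=0: vr[A=0] → run A
t=1: vr[A=512/793] → run A
t=2: (idle)
t=3: vr[C=0 D=0] → run C
t=4: vr[C=1024/655 D=0] → run D
t=5: vr[C=1024/655 D=1] → run D
t=6: vr[C=1024/655 D=2] → run C
t=7: vr[C=2048/655 D=2] → run D
t=8: vr[C=2048/655 D=3] → run D
t=9: vr[C=2048/655 D=4] → run C
t=10: vr[C=3072/655 D=4] → run D
t=11: vr[C=3072/655 D=5] → run C
t=12: vr[C=4096/655 D=5] → run D
t=13: vr[C=4096/655 D=6] → run D
t=14: vr[C=4096/655] → run C
t=15: (idle)
t=16: (idle)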